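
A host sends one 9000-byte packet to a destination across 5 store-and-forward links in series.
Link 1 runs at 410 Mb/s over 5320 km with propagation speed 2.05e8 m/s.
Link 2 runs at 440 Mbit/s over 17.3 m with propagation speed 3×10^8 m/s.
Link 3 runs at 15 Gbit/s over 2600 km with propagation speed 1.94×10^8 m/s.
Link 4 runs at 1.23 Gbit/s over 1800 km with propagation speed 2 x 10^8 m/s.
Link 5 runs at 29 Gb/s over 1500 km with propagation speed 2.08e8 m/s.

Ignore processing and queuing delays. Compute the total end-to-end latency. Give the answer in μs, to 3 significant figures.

56000 μs

L = 9000 × 8 = 72000 bits.
Transmission delays (L/R per hop): 175.61, 163.636, 4.8, 58.5366, 2.48276 μs; sum = 405.065 μs.
Propagation delays (d/s per hop): 25951.2, 0.0576667, 13402.1, 9000, 7211.54 μs; sum = 55564.9 μs.
End-to-end = 56000 μs.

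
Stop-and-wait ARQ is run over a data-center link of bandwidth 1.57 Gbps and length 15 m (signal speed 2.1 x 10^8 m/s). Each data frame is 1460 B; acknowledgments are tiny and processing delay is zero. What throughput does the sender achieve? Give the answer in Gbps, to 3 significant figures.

t_tx = L/R = 11680/1570000000 = 7.43949e-06 s.
t_prop = 15/210000000 = 7.14286e-08 s; RTT = 1.42857e-07 s.
Cycle = t_tx + RTT = 7.58235e-06 s.
Throughput = L / cycle = 11680 / 7.58235e-06 = 1.54 Gbps.

1.54 Gbps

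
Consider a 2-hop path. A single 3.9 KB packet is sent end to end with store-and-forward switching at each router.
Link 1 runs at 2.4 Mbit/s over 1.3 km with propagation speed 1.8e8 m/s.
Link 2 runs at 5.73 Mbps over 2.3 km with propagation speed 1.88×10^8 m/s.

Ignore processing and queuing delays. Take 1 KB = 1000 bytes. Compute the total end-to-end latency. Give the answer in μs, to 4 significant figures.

18460 μs

L = 31200 bits.
Transmission delays (L/R per hop): 13000, 5445.03 μs; sum = 18445 μs.
Propagation delays (d/s per hop): 7.22222, 12.234 μs; sum = 19.4563 μs.
End-to-end = 18460 μs.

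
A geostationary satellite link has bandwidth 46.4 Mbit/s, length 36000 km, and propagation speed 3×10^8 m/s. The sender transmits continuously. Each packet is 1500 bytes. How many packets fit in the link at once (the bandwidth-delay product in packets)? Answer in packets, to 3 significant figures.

464 packets

Propagation delay = 36000000 / 300000000 = 0.12 s.
BDP = R × t_prop = 46400000 × 0.12 = 5568000 bits.
In packets of 12000 bits: 464 packets.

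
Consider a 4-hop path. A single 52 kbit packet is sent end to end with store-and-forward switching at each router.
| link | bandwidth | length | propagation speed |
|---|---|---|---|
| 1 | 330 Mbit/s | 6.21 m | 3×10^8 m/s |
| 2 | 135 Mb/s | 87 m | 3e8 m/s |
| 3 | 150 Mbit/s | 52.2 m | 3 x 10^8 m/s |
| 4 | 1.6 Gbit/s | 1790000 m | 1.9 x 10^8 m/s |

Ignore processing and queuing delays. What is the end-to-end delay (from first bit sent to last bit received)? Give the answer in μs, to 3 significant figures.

10300 μs

L = 52000 bits.
Transmission delays (L/R per hop): 157.576, 385.185, 346.667, 32.5 μs; sum = 921.928 μs.
Propagation delays (d/s per hop): 0.0207, 0.29, 0.174, 9421.05 μs; sum = 9421.54 μs.
End-to-end = 10300 μs.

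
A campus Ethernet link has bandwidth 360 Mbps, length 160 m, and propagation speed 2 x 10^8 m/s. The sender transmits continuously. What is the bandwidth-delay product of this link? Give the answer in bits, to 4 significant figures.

288.0 bits

Propagation delay = 160 / 200000000 = 8e-07 s.
BDP = R × t_prop = 360000000 × 8e-07 = 288 bits.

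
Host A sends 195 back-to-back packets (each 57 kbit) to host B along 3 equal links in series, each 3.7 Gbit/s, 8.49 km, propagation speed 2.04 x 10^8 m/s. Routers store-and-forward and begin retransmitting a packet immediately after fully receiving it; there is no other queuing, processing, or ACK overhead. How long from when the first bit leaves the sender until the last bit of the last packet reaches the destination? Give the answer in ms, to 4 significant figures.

3.160 ms

Per-hop transmission t_tx = L/R = 57000/3700000000 = 0.0154054 ms.
Per-hop propagation t_prop = 8490/204000000 = 0.0416176 ms.
Pipeline fill: first packet needs 3·t_tx to clear all hops; remaining 194 packets each add one t_tx.
Total = (3+195-1)·t_tx + 3·t_prop = 197·0.0154054 + 3·0.0416176 = 3.160 ms.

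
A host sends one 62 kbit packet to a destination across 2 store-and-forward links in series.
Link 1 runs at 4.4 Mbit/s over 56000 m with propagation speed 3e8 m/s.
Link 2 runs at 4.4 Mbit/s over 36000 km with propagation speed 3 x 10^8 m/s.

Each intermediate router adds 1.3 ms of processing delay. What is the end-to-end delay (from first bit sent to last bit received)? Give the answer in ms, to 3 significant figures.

L = 62000 bits.
Transmission delay per hop = L/R = 62000/4400000 = 14.0909 ms; 2 hops → 28.1818 ms.
Propagation delays (d/s per hop): 0.186667, 120 ms; sum = 120.187 ms.
Processing at 1 router(s): 1 × 1.3 ms = 1.3 ms.
End-to-end = 150 ms.

150 ms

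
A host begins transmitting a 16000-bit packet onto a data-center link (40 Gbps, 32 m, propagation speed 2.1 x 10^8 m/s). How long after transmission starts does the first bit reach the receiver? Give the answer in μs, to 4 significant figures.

0.1524 μs

First bit experiences only propagation delay: d/s = 32/210000000 = 0.1524 μs.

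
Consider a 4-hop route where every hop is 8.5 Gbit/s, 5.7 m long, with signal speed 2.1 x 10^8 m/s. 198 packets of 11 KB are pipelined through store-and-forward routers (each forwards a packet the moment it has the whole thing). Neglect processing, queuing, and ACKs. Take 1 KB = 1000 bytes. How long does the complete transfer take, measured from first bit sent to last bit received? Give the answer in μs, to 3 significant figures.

Per-hop transmission t_tx = L/R = 88000/8500000000 = 10.3529 μs.
Per-hop propagation t_prop = 5.7/210000000 = 0.0271429 μs.
Pipeline fill: first packet needs 4·t_tx to clear all hops; remaining 197 packets each add one t_tx.
Total = (4+198-1)·t_tx + 4·t_prop = 201·10.3529 + 4·0.0271429 = 2080 μs.

2080 μs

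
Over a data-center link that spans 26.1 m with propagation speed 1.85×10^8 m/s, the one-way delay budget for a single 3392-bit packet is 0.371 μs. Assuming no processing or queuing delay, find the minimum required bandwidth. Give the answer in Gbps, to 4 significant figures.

14.75 Gbps

Propagation delay = 26.1 / 185000000 = 0.141081 μs.
Transmission budget = 0.371 − 0.141081 = 0.229919 μs.
R ≥ L / t_tx = 3392 bits / 2.29919e-07 s = 14.75 Gbps.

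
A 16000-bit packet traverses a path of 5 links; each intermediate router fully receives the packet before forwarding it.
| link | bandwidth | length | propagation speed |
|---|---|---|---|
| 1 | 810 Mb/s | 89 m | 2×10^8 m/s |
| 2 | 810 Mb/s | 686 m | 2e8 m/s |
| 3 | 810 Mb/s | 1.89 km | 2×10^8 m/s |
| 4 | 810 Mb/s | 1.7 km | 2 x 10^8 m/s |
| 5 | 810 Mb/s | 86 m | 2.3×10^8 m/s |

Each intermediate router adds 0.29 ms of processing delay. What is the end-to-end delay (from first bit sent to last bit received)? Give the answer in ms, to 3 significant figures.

1.28 ms

Transmission delay per hop = L/R = 16000/810000000 = 0.0197531 ms; 5 hops → 0.0987654 ms.
Propagation delays (d/s per hop): 0.000445, 0.00343, 0.00945, 0.0085, 0.000373913 ms; sum = 0.0221989 ms.
Processing at 4 router(s): 4 × 0.29 ms = 1.16 ms.
End-to-end = 1.28 ms.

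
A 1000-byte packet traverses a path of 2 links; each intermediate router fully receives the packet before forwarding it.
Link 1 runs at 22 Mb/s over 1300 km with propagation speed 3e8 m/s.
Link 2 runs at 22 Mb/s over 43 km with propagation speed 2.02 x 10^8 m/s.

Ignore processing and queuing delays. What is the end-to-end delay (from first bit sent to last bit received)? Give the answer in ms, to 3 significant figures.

L = 1000 × 8 = 8000 bits.
Transmission delay per hop = L/R = 8000/22000000 = 0.363636 ms; 2 hops → 0.727273 ms.
Propagation delays (d/s per hop): 4.33333, 0.212871 ms; sum = 4.5462 ms.
End-to-end = 5.27 ms.

5.27 ms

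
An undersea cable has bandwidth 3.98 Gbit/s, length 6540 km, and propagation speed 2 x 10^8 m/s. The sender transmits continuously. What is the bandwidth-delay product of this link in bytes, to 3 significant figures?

Propagation delay = 6540000 / 200000000 = 0.0327 s.
BDP = R × t_prop = 3980000000 × 0.0327 = 130146000 bits.
In bytes: 130146000/8 = 16300000 bytes.

16300000 bytes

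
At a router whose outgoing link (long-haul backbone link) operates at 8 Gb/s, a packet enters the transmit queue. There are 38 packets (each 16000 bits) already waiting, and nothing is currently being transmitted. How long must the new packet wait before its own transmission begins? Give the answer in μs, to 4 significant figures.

Each queued packet: L/R = 16000/8000000000 = 2 μs.
38 queued → 76 μs.
Queuing delay = 76.00 μs.

76.00 μs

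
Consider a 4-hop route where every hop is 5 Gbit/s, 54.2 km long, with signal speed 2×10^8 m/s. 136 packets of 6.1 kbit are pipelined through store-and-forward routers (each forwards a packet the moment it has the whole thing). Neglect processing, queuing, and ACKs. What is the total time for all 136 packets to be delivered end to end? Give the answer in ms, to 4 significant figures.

Per-hop transmission t_tx = L/R = 6100/5000000000 = 0.00122 ms.
Per-hop propagation t_prop = 54200/200000000 = 0.271 ms.
Pipeline fill: first packet needs 4·t_tx to clear all hops; remaining 135 packets each add one t_tx.
Total = (4+136-1)·t_tx + 4·t_prop = 139·0.00122 + 4·0.271 = 1.254 ms.

1.254 ms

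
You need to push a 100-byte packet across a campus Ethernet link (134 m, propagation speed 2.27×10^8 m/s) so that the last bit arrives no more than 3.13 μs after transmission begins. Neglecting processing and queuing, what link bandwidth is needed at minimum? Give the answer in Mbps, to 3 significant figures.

315 Mbps

L = 800 bits.
Propagation delay = 134 / 227000000 = 0.590308 μs.
Transmission budget = 3.13 − 0.590308 = 2.53969 μs.
R ≥ L / t_tx = 800 bits / 2.53969e-06 s = 315 Mbps.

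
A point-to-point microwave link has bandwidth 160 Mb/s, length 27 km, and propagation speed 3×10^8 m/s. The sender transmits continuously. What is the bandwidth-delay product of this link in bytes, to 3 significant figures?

1800 bytes

Propagation delay = 27000 / 300000000 = 9e-05 s.
BDP = R × t_prop = 160000000 × 9e-05 = 14400 bits.
In bytes: 14400/8 = 1800 bytes.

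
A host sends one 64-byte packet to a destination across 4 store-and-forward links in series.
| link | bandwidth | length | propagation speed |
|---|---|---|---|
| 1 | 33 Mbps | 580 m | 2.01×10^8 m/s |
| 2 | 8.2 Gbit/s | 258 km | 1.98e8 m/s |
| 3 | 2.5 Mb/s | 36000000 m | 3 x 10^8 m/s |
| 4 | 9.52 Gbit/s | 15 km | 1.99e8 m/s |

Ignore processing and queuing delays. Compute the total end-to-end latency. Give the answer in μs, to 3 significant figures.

L = 64 × 8 = 512 bits.
Transmission delays (L/R per hop): 15.5152, 0.062439, 204.8, 0.0537815 μs; sum = 220.431 μs.
Propagation delays (d/s per hop): 2.88557, 1303.03, 120000, 75.3769 μs; sum = 121381 μs.
End-to-end = 122000 μs.

122000 μs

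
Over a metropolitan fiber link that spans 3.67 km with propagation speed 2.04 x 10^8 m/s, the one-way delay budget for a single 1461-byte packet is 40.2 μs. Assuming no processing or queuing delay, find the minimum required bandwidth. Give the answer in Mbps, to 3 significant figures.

L = 11688 bits.
Propagation delay = 3670 / 204000000 = 17.9902 μs.
Transmission budget = 40.2 − 17.9902 = 22.2098 μs.
R ≥ L / t_tx = 11688 bits / 2.22098e-05 s = 526 Mbps.

526 Mbps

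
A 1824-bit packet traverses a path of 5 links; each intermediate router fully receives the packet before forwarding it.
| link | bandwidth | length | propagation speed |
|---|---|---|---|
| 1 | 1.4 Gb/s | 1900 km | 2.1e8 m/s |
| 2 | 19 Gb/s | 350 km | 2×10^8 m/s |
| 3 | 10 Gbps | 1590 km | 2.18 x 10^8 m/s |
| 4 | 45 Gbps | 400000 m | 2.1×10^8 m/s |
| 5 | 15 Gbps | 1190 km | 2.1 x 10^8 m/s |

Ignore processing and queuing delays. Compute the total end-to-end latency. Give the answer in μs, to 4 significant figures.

25660 μs

Transmission delays (L/R per hop): 1.30286, 0.096, 0.1824, 0.0405333, 0.1216 μs; sum = 1.74339 μs.
Propagation delays (d/s per hop): 9047.62, 1750, 7293.58, 1904.76, 5666.67 μs; sum = 25662.6 μs.
End-to-end = 25660 μs.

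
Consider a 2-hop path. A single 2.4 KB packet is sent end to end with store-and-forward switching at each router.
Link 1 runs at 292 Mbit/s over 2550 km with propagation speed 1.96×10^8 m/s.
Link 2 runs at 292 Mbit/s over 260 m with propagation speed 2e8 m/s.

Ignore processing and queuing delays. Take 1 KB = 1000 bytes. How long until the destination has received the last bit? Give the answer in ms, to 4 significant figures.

13.14 ms

L = 19200 bits.
Transmission delay per hop = L/R = 19200/292000000 = 0.0657534 ms; 2 hops → 0.131507 ms.
Propagation delays (d/s per hop): 13.0102, 0.0013 ms; sum = 13.0115 ms.
End-to-end = 13.14 ms.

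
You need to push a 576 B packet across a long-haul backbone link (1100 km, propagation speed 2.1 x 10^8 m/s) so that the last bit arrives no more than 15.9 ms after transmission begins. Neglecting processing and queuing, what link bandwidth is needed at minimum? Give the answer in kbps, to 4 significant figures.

432.2 kbps

L = 4608 bits.
Propagation delay = 1100000 / 210000000 = 5.2381 ms.
Transmission budget = 15.9 − 5.2381 = 10.6619 ms.
R ≥ L / t_tx = 4608 bits / 0.0106619 s = 432.2 kbps.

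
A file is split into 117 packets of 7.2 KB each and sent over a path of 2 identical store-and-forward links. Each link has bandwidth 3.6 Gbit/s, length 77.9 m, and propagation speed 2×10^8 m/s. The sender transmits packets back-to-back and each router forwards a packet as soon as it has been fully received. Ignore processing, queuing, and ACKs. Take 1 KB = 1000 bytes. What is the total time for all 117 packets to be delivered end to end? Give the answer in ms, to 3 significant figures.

1.89 ms

Per-hop transmission t_tx = L/R = 57600/3600000000 = 0.016 ms.
Per-hop propagation t_prop = 77.9/200000000 = 0.0003895 ms.
Pipeline fill: first packet needs 2·t_tx to clear all hops; remaining 116 packets each add one t_tx.
Total = (2+117-1)·t_tx + 2·t_prop = 118·0.016 + 2·0.0003895 = 1.89 ms.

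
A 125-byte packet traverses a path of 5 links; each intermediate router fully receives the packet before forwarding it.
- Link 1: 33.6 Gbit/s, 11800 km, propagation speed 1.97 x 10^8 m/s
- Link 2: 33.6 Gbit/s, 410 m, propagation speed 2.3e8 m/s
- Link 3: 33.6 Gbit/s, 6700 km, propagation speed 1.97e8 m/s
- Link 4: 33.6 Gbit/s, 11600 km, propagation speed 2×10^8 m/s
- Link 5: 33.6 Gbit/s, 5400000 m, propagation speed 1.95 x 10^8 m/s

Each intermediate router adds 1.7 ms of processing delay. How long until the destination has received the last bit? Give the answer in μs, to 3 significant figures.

L = 125 × 8 = 1000 bits.
Transmission delay per hop = L/R = 1000/33600000000 = 0.0297619 μs; 5 hops → 0.14881 μs.
Propagation delays (d/s per hop): 59898.5, 1.78261, 34010.2, 58000, 27692.3 μs; sum = 179603 μs.
Processing at 4 router(s): 4 × 1.7 ms = 6800 μs.
End-to-end = 186000 μs.

186000 μs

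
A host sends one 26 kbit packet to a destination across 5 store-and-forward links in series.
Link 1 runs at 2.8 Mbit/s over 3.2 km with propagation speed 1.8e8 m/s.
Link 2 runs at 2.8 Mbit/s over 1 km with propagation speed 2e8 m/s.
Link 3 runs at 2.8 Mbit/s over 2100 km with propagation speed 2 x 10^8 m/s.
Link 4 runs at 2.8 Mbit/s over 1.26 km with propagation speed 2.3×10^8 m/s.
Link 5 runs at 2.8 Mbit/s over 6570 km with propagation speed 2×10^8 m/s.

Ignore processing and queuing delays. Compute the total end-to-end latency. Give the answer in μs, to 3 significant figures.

L = 26000 bits.
Transmission delay per hop = L/R = 26000/2800000 = 9285.71 μs; 5 hops → 46428.6 μs.
Propagation delays (d/s per hop): 17.7778, 5, 10500, 5.47826, 32850 μs; sum = 43378.3 μs.
End-to-end = 89800 μs.

89800 μs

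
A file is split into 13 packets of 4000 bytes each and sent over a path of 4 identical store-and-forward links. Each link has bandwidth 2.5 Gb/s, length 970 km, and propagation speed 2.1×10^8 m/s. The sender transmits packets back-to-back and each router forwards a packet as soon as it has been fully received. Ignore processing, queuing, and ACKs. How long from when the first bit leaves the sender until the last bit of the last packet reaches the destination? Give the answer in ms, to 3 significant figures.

18.7 ms

Per-hop transmission t_tx = L/R = 32000/2500000000 = 0.0128 ms.
Per-hop propagation t_prop = 970000/210000000 = 4.61905 ms.
Pipeline fill: first packet needs 4·t_tx to clear all hops; remaining 12 packets each add one t_tx.
Total = (4+13-1)·t_tx + 4·t_prop = 16·0.0128 + 4·4.61905 = 18.7 ms.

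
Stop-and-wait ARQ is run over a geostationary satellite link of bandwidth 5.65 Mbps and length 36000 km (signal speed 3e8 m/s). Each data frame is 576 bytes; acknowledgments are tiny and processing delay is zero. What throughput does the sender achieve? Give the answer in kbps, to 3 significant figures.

t_tx = L/R = 4608/5650000 = 0.000815575 s.
t_prop = 36000000/300000000 = 0.12 s; RTT = 0.24 s.
Cycle = t_tx + RTT = 0.240816 s.
Throughput = L / cycle = 4608 / 0.240816 = 19.1 kbps.

19.1 kbps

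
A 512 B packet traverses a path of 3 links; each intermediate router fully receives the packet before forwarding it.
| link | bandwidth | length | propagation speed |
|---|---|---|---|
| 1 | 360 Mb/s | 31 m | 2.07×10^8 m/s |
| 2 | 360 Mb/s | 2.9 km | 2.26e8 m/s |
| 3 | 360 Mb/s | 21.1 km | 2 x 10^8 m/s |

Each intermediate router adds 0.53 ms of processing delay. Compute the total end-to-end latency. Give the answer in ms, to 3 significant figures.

L = 512 × 8 = 4096 bits.
Transmission delay per hop = L/R = 4096/360000000 = 0.0113778 ms; 3 hops → 0.0341333 ms.
Propagation delays (d/s per hop): 0.000149758, 0.0128319, 0.1055 ms; sum = 0.118482 ms.
Processing at 2 router(s): 2 × 0.53 ms = 1.06 ms.
End-to-end = 1.21 ms.

1.21 ms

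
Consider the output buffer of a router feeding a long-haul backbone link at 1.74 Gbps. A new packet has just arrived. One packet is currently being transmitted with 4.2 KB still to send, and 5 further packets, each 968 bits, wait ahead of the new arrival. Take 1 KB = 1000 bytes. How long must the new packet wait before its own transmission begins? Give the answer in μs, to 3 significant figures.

Each queued packet: L/R = 968/1740000000 = 0.556322 μs.
5 queued → 2.78161 μs.
Plus remaining 33600 bits of current packet: 19.3103 μs.
Queuing delay = 22.1 μs.

22.1 μs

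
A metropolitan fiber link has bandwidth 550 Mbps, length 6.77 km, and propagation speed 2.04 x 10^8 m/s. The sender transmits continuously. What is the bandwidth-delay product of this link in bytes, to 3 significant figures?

2280 bytes

Propagation delay = 6770 / 204000000 = 3.31863e-05 s.
BDP = R × t_prop = 550000000 × 3.31863e-05 = 18252.5 bits.
In bytes: 18252.5/8 = 2280 bytes.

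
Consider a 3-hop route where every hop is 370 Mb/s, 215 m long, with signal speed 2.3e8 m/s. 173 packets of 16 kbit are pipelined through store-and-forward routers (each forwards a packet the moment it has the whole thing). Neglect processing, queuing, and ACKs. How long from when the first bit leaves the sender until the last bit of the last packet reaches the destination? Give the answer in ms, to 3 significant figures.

Per-hop transmission t_tx = L/R = 16000/370000000 = 0.0432432 ms.
Per-hop propagation t_prop = 215/2.3e+08 = 0.000934783 ms.
Pipeline fill: first packet needs 3·t_tx to clear all hops; remaining 172 packets each add one t_tx.
Total = (3+173-1)·t_tx + 3·t_prop = 175·0.0432432 + 3·0.000934783 = 7.57 ms.

7.57 ms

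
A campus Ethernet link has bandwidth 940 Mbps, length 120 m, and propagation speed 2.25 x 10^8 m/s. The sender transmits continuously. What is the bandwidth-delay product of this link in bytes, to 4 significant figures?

Propagation delay = 120 / 225000000 = 5.33333e-07 s.
BDP = R × t_prop = 940000000 × 5.33333e-07 = 501.333 bits.
In bytes: 501.333/8 = 62.67 bytes.

62.67 bytes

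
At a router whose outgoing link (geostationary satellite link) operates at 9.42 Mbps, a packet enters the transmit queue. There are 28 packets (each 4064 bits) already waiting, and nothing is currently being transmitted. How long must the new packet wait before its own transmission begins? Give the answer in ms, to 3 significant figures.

12.1 ms

Each queued packet: L/R = 4064/9420000 = 0.431423 ms.
28 queued → 12.0798 ms.
Queuing delay = 12.1 ms.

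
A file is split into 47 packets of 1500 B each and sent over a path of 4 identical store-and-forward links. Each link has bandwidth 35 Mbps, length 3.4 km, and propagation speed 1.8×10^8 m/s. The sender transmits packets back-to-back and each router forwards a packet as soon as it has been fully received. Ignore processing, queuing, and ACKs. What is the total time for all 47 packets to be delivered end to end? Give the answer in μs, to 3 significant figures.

Per-hop transmission t_tx = L/R = 12000/35000000 = 342.857 μs.
Per-hop propagation t_prop = 3400/180000000 = 18.8889 μs.
Pipeline fill: first packet needs 4·t_tx to clear all hops; remaining 46 packets each add one t_tx.
Total = (4+47-1)·t_tx + 4·t_prop = 50·342.857 + 4·18.8889 = 17200 μs.

17200 μs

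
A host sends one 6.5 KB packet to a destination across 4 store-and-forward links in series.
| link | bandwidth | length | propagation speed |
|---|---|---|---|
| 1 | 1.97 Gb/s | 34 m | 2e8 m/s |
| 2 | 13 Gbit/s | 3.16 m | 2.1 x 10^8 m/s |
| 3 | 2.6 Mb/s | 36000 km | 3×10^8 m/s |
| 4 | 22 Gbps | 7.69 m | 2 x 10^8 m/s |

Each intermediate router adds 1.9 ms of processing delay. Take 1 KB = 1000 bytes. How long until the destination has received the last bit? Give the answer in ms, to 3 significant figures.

146 ms

L = 52000 bits.
Transmission delays (L/R per hop): 0.0263959, 0.004, 20, 0.00236364 ms; sum = 20.0328 ms.
Propagation delays (d/s per hop): 0.00017, 1.50476e-05, 120, 3.845e-05 ms; sum = 120 ms.
Processing at 3 router(s): 3 × 1.9 ms = 5.7 ms.
End-to-end = 146 ms.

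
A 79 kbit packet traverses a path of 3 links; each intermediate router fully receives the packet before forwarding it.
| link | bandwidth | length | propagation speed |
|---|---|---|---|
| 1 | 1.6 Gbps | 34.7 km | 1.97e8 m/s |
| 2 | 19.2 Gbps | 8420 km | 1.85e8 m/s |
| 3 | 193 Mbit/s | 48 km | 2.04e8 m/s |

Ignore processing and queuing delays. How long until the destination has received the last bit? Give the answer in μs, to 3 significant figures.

46400 μs

L = 79000 bits.
Transmission delays (L/R per hop): 49.375, 4.11458, 409.326 μs; sum = 462.816 μs.
Propagation delays (d/s per hop): 176.142, 45513.5, 235.294 μs; sum = 45924.9 μs.
End-to-end = 46400 μs.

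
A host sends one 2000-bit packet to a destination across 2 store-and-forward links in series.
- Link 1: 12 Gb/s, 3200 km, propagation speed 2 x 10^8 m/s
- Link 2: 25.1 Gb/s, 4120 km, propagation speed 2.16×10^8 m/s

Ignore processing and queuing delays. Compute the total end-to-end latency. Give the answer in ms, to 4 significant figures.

35.07 ms

Transmission delays (L/R per hop): 0.000166667, 7.96813e-05 ms; sum = 0.000246348 ms.
Propagation delays (d/s per hop): 16, 19.0741 ms; sum = 35.0741 ms.
End-to-end = 35.07 ms.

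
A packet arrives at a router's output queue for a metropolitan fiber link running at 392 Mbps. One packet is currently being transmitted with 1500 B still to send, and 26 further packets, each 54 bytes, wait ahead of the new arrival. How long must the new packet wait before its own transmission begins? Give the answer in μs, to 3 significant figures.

Each queued packet: L/R = 432/392000000 = 1.10204 μs.
26 queued → 28.6531 μs.
Plus remaining 12000 bits of current packet: 30.6122 μs.
Queuing delay = 59.3 μs.

59.3 μs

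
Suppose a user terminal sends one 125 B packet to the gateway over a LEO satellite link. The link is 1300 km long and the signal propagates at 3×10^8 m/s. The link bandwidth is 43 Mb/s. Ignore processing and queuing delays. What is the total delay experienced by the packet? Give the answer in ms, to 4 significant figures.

L = 125 × 8 = 1000 bits.
Transmission delay = L/R = 1000 / 43000000 = 0.0232558 ms.
Propagation delay = d/s = 1300000 m / 300000000 m/s = 4.33333 ms.
Total = 4.357 ms.

4.357 ms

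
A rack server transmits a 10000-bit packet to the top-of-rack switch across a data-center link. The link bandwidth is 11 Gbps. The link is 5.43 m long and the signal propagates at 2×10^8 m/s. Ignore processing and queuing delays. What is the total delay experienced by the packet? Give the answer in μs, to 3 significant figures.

Transmission delay = L/R = 10000 / 11000000000 = 0.909091 μs.
Propagation delay = d/s = 5.43 m / 200000000 m/s = 0.02715 μs.
Total = 0.936 μs.

0.936 μs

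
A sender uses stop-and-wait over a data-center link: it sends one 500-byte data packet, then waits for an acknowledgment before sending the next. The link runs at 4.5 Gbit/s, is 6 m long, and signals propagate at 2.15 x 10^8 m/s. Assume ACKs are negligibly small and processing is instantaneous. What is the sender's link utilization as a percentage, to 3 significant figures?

94.1 %

t_tx = L/R = 4000/4500000000 = 8.88889e-07 s.
t_prop = 6/215000000 = 2.7907e-08 s; RTT = 5.5814e-08 s.
Cycle = t_tx + RTT = 9.44703e-07 s.
Utilization = t_tx / cycle = 8.88889e-07/9.44703e-07 = 94.1 %.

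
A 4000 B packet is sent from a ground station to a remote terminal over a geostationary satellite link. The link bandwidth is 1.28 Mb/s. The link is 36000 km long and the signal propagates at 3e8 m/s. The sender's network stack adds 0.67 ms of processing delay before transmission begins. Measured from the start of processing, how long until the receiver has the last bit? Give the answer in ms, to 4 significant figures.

L = 4000 × 8 = 32000 bits.
Transmission delay = L/R = 32000 / 1280000 = 25 ms.
Propagation delay = d/s = 36000000 m / 300000000 m/s = 120 ms.
Plus processing delay 0.67 ms = 0.67 ms.
Total = 145.7 ms.

145.7 ms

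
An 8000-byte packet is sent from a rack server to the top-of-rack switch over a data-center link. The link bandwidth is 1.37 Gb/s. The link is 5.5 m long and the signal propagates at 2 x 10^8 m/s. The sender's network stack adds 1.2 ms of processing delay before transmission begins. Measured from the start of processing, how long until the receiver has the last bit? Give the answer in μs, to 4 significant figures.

1247 μs

L = 8000 × 8 = 64000 bits.
Transmission delay = L/R = 64000 / 1370000000 = 46.7153 μs.
Propagation delay = d/s = 5.5 m / 200000000 m/s = 0.0275 μs.
Plus processing delay 1.2 ms = 1200 μs.
Total = 1247 μs.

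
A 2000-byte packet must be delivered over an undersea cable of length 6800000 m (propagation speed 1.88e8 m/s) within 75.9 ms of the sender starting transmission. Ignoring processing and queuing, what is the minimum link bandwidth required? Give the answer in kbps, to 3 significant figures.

403 kbps

L = 16000 bits.
Propagation delay = 6800000 / 188000000 = 36.1702 ms.
Transmission budget = 75.9 − 36.1702 = 39.7298 ms.
R ≥ L / t_tx = 16000 bits / 0.0397298 s = 403 kbps.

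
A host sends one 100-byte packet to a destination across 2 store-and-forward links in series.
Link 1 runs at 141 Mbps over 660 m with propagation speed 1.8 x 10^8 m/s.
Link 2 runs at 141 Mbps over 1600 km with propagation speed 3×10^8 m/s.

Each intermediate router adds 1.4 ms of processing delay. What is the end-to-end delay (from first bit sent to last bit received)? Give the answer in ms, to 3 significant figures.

L = 100 × 8 = 800 bits.
Transmission delay per hop = L/R = 800/141000000 = 0.00567376 ms; 2 hops → 0.0113475 ms.
Propagation delays (d/s per hop): 0.00366667, 5.33333 ms; sum = 5.337 ms.
Processing at 1 router(s): 1 × 1.4 ms = 1.4 ms.
End-to-end = 6.75 ms.

6.75 ms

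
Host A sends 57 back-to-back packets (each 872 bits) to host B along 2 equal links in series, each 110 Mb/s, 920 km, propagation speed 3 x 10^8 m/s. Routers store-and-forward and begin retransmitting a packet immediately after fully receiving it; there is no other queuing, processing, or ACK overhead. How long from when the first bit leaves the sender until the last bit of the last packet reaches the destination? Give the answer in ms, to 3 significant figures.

6.59 ms

Per-hop transmission t_tx = L/R = 872/110000000 = 0.00792727 ms.
Per-hop propagation t_prop = 920000/300000000 = 3.06667 ms.
Pipeline fill: first packet needs 2·t_tx to clear all hops; remaining 56 packets each add one t_tx.
Total = (2+57-1)·t_tx + 2·t_prop = 58·0.00792727 + 2·3.06667 = 6.59 ms.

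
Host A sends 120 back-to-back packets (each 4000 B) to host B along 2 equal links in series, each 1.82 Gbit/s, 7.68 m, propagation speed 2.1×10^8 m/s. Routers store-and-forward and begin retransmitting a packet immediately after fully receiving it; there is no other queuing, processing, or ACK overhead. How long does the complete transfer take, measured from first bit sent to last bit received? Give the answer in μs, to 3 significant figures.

Per-hop transmission t_tx = L/R = 32000/1820000000 = 17.5824 μs.
Per-hop propagation t_prop = 7.68/210000000 = 0.0365714 μs.
Pipeline fill: first packet needs 2·t_tx to clear all hops; remaining 119 packets each add one t_tx.
Total = (2+120-1)·t_tx + 2·t_prop = 121·17.5824 + 2·0.0365714 = 2130 μs.

2130 μs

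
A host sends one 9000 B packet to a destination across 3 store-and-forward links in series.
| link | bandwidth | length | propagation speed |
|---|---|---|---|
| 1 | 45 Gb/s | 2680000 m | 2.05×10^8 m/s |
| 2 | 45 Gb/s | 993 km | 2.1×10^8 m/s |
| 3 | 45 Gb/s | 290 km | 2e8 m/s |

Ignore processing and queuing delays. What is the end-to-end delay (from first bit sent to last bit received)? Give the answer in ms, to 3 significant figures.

19.3 ms

L = 9000 × 8 = 72000 bits.
Transmission delay per hop = L/R = 72000/45000000000 = 0.0016 ms; 3 hops → 0.0048 ms.
Propagation delays (d/s per hop): 13.0732, 4.72857, 1.45 ms; sum = 19.2517 ms.
End-to-end = 19.3 ms.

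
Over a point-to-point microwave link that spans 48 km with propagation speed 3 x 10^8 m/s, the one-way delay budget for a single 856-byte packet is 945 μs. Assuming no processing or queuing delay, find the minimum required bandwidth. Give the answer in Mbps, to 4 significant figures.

L = 6848 bits.
Propagation delay = 48000 / 300000000 = 160 μs.
Transmission budget = 945 − 160 = 785 μs.
R ≥ L / t_tx = 6848 bits / 0.000785 s = 8.724 Mbps.

8.724 Mbps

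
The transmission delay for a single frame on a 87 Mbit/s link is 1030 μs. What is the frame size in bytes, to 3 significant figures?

L = R × t_tx = 87000000 b/s × 0.00103 s = 89610 bits.
In bytes: 89610 / 8 = 11200 bytes.

11200 bytes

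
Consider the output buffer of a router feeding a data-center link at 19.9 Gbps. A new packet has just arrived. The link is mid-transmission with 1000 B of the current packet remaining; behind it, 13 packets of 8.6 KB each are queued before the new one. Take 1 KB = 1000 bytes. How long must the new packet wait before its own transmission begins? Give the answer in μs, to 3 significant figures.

Each queued packet: L/R = 68800/19900000000 = 3.45729 μs.
13 queued → 44.9447 μs.
Plus remaining 8000 bits of current packet: 0.40201 μs.
Queuing delay = 45.3 μs.

45.3 μs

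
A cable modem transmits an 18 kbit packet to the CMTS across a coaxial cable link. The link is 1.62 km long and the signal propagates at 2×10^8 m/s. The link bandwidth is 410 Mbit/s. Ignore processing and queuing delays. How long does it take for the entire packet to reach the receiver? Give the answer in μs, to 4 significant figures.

52.00 μs

L = 18000 bits.
Transmission delay = L/R = 18000 / 410000000 = 43.9024 μs.
Propagation delay = d/s = 1620 m / 200000000 m/s = 8.1 μs.
Total = 52.00 μs.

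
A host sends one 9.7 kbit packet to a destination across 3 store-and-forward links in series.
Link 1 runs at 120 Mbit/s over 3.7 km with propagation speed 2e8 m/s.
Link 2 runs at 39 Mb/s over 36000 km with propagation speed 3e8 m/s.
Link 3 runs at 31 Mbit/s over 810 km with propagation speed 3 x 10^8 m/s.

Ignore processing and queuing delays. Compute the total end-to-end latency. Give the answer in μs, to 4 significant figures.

L = 9700 bits.
Transmission delays (L/R per hop): 80.8333, 248.718, 312.903 μs; sum = 642.455 μs.
Propagation delays (d/s per hop): 18.5, 120000, 2700 μs; sum = 122719 μs.
End-to-end = 123400 μs.

123400 μs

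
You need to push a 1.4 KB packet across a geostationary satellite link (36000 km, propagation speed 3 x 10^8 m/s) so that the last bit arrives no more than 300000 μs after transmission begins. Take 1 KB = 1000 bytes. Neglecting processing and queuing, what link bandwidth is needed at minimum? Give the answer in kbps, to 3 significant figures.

62.2 kbps

L = 11200 bits.
Propagation delay = 36000000 / 300000000 = 120000 μs.
Transmission budget = 300000 − 120000 = 180000 μs.
R ≥ L / t_tx = 11200 bits / 0.18 s = 62.2 kbps.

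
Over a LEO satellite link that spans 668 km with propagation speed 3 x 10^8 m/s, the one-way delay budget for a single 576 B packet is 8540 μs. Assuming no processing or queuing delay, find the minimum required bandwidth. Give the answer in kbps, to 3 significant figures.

L = 4608 bits.
Propagation delay = 668000 / 300000000 = 2226.67 μs.
Transmission budget = 8540 − 2226.67 = 6313.33 μs.
R ≥ L / t_tx = 4608 bits / 0.00631333 s = 730 kbps.

730 kbps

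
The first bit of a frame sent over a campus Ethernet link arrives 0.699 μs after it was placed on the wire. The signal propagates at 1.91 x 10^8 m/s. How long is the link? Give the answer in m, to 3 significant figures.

d = s × t_prop = 191000000 × 6.99e-07 = 134 m.

134 m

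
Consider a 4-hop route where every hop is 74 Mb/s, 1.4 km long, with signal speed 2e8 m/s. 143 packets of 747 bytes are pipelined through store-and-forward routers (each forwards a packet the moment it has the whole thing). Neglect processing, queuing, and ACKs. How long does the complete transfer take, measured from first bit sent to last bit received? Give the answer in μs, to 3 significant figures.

Per-hop transmission t_tx = L/R = 5976/74000000 = 80.7568 μs.
Per-hop propagation t_prop = 1400/200000000 = 7 μs.
Pipeline fill: first packet needs 4·t_tx to clear all hops; remaining 142 packets each add one t_tx.
Total = (4+143-1)·t_tx + 4·t_prop = 146·80.7568 + 4·7 = 11800 μs.

11800 μs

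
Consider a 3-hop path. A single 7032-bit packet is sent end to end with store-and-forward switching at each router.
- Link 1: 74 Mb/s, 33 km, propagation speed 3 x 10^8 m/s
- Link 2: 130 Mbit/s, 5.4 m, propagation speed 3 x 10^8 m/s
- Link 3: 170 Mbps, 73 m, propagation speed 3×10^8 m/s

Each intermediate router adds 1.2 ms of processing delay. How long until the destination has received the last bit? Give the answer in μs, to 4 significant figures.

Transmission delays (L/R per hop): 95.027, 54.0923, 41.3647 μs; sum = 190.484 μs.
Propagation delays (d/s per hop): 110, 0.018, 0.243333 μs; sum = 110.261 μs.
Processing at 2 router(s): 2 × 1.2 ms = 2400 μs.
End-to-end = 2701 μs.

2701 μs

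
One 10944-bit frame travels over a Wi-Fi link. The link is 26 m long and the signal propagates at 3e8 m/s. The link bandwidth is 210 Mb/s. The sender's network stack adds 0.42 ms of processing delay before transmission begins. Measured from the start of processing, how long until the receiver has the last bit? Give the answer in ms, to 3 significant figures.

Transmission delay = L/R = 10944 / 210000000 = 0.0521143 ms.
Propagation delay = d/s = 26 m / 300000000 m/s = 8.66667e-05 ms.
Plus processing delay 0.42 ms = 0.42 ms.
Total = 0.472 ms.

0.472 ms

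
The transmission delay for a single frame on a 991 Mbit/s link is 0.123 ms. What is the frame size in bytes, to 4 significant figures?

15240 bytes

L = R × t_tx = 991000000 b/s × 0.000123 s = 121893 bits.
In bytes: 121893 / 8 = 15240 bytes.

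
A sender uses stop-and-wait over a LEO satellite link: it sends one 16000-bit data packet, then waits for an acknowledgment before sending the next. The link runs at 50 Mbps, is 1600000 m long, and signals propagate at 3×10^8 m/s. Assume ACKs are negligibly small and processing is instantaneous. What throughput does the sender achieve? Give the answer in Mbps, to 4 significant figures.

1.456 Mbps

t_tx = L/R = 16000/50000000 = 0.00032 s.
t_prop = 1600000/300000000 = 0.00533333 s; RTT = 0.0106667 s.
Cycle = t_tx + RTT = 0.0109867 s.
Throughput = L / cycle = 16000 / 0.0109867 = 1.456 Mbps.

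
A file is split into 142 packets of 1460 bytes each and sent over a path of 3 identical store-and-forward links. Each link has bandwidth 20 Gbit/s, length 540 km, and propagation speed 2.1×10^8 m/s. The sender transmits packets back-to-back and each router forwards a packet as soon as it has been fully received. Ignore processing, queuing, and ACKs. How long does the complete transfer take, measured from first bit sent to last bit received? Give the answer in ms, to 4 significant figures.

7.798 ms

Per-hop transmission t_tx = L/R = 11680/20000000000 = 0.000584 ms.
Per-hop propagation t_prop = 540000/210000000 = 2.57143 ms.
Pipeline fill: first packet needs 3·t_tx to clear all hops; remaining 141 packets each add one t_tx.
Total = (3+142-1)·t_tx + 3·t_prop = 144·0.000584 + 3·2.57143 = 7.798 ms.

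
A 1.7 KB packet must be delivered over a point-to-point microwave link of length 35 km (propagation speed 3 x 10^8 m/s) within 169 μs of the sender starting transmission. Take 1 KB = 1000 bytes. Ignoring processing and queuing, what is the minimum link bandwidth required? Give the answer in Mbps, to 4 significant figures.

259.9 Mbps

L = 13600 bits.
Propagation delay = 35000 / 300000000 = 116.667 μs.
Transmission budget = 169 − 116.667 = 52.3333 μs.
R ≥ L / t_tx = 13600 bits / 5.23333e-05 s = 259.9 Mbps.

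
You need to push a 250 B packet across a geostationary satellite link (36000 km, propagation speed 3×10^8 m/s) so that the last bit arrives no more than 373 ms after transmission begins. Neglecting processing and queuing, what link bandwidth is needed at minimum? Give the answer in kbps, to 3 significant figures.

7.91 kbps

L = 2000 bits.
Propagation delay = 36000000 / 300000000 = 120 ms.
Transmission budget = 373 − 120 = 253 ms.
R ≥ L / t_tx = 2000 bits / 0.253 s = 7.91 kbps.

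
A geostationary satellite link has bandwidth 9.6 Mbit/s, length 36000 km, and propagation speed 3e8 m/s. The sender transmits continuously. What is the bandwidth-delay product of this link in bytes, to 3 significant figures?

Propagation delay = 36000000 / 300000000 = 0.12 s.
BDP = R × t_prop = 9600000 × 0.12 = 1152000 bits.
In bytes: 1152000/8 = 144000 bytes.

144000 bytes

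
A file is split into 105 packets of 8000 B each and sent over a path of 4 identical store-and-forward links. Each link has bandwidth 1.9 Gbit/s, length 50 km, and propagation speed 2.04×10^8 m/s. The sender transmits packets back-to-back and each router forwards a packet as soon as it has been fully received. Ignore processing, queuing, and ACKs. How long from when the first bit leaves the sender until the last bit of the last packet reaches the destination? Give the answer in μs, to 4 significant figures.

4618 μs

Per-hop transmission t_tx = L/R = 64000/1900000000 = 33.6842 μs.
Per-hop propagation t_prop = 50000/204000000 = 245.098 μs.
Pipeline fill: first packet needs 4·t_tx to clear all hops; remaining 104 packets each add one t_tx.
Total = (4+105-1)·t_tx + 4·t_prop = 108·33.6842 + 4·245.098 = 4618 μs.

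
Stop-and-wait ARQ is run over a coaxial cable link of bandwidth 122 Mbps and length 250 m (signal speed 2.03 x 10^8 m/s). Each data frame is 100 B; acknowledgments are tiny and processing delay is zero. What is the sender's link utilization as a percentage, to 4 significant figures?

t_tx = L/R = 800/122000000 = 6.55738e-06 s.
t_prop = 250/2.03e+08 = 1.23153e-06 s; RTT = 2.46305e-06 s.
Cycle = t_tx + RTT = 9.02043e-06 s.
Utilization = t_tx / cycle = 6.55738e-06/9.02043e-06 = 72.69 %.

72.69 %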